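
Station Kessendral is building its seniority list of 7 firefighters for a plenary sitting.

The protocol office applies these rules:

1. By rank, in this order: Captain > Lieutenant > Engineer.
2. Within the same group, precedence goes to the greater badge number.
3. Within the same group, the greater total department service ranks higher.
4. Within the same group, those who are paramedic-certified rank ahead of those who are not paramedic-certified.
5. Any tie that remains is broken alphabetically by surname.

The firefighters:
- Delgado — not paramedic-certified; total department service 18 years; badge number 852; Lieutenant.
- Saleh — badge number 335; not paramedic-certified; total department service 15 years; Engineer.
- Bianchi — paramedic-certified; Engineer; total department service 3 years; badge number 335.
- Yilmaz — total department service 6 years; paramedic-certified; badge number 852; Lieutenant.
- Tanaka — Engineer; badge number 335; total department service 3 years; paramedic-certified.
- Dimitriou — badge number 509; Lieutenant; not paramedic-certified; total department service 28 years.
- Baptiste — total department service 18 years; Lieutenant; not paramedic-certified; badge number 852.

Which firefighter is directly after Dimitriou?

By rank: Baptiste, Delgado, Yilmaz and Dimitriou (Lieutenant); then Saleh, Bianchi and Tanaka (Engineer).
Among Baptiste, Delgado, Yilmaz and Dimitriou, by badge number (higher first): Baptiste, Delgado and Yilmaz (852) before Dimitriou (509).
Among Baptiste, Delgado and Yilmaz, by total department service (higher first): Baptiste and Delgado (18 years) before Yilmaz (6 years).
Baptiste and Delgado are each not paramedic-certified, so the next rule applies.
Among Baptiste and Delgado, alphabetically by surname: Baptiste before Delgado.
Saleh, Bianchi and Tanaka all have badge number 335, so the next rule applies.
Among Saleh, Bianchi and Tanaka, by total department service (higher first): Saleh (15 years) before Bianchi and Tanaka (3 years).
Bianchi and Tanaka are each paramedic-certified, so the next rule applies.
Among Bianchi and Tanaka, alphabetically by surname: Bianchi before Tanaka.
Order: Baptiste, Delgado, Yilmaz, Dimitriou, Saleh, Bianchi, Tanaka.

Saleh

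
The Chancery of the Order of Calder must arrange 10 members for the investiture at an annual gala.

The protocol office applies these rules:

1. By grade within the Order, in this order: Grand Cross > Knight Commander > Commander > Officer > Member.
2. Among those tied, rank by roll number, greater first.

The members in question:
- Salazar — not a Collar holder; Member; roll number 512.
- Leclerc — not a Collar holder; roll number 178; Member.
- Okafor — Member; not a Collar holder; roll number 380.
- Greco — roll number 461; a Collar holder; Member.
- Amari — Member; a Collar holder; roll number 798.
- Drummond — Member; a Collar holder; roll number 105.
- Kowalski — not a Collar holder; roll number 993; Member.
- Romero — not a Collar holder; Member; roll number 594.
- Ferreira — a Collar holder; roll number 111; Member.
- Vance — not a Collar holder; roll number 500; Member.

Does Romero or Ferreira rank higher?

By grade within the Order: Kowalski, Amari, Romero, Salazar, Vance, Greco, Okafor, Leclerc, Ferreira and Drummond (Member).
Among Kowalski, Amari, Romero, Salazar, Vance, Greco, Okafor, Leclerc, Ferreira and Drummond, by roll number (higher first): Kowalski (993) before Amari (798) before Romero (594) before Salazar (512) before Vance (500) before Greco (461) before Okafor (380) before Leclerc (178) before Ferreira (111) before Drummond (105).
So Romero takes precedence.

Romero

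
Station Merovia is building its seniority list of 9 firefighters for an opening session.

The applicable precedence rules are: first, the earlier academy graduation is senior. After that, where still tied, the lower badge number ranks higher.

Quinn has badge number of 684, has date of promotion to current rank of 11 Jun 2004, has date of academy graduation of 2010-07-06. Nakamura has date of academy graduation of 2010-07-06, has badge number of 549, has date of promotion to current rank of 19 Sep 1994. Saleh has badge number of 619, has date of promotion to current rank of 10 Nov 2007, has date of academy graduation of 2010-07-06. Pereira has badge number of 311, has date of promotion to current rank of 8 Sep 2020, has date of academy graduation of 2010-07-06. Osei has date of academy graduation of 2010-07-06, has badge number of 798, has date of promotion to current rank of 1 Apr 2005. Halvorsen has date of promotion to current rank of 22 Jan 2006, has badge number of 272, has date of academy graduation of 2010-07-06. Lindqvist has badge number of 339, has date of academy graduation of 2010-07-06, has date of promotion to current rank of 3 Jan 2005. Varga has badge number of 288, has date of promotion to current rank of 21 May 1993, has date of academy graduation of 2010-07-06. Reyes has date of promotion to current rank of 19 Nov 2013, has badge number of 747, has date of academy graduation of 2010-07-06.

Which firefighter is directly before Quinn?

By date of academy graduation (earlier first): Halvorsen, Varga, Pereira, Lindqvist, Nakamura, Saleh, Quinn, Reyes and Osei (each 2010-07-06).
Among Halvorsen, Varga, Pereira, Lindqvist, Nakamura, Saleh, Quinn, Reyes and Osei, by badge number (lower first): Halvorsen (272) before Varga (288) before Pereira (311) before Lindqvist (339) before Nakamura (549) before Saleh (619) before Quinn (684) before Reyes (747) before Osei (798).
Order: Halvorsen, Varga, Pereira, Lindqvist, Nakamura, Saleh, Quinn, Reyes, Osei.

Saleh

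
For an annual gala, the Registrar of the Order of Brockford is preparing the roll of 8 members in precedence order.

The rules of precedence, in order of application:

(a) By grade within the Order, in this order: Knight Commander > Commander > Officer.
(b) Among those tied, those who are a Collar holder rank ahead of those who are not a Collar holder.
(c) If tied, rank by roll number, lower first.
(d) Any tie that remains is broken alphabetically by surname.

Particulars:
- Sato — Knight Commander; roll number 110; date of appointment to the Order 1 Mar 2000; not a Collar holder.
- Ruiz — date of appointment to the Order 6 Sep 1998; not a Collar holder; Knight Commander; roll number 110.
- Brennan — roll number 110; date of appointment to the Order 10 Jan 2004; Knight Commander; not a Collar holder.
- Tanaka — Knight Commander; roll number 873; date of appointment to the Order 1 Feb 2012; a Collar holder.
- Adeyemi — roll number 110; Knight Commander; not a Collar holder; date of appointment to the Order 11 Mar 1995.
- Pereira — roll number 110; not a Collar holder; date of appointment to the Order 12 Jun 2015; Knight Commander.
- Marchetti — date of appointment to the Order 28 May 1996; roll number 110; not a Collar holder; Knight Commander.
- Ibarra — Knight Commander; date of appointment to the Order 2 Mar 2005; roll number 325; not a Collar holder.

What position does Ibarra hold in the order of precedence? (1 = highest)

8

By grade within the Order: Tanaka, Adeyemi, Brennan, Marchetti, Pereira, Ruiz, Sato and Ibarra (Knight Commander).
Among Tanaka, Adeyemi, Brennan, Marchetti, Pereira, Ruiz, Sato and Ibarra, a Collar holder before not a Collar holder: Tanaka (a Collar holder) before Adeyemi, Brennan, Marchetti, Pereira, Ruiz, Sato and Ibarra (not a Collar holder).
Among Adeyemi, Brennan, Marchetti, Pereira, Ruiz, Sato and Ibarra, by roll number (lower first): Adeyemi, Brennan, Marchetti, Pereira, Ruiz and Sato (110) before Ibarra (325).
Among Adeyemi, Brennan, Marchetti, Pereira, Ruiz and Sato, alphabetically by surname: Adeyemi before Brennan before Marchetti before Pereira before Ruiz before Sato.
Order: Tanaka, Adeyemi, Brennan, Marchetti, Pereira, Ruiz, Sato, Ibarra. So position 8.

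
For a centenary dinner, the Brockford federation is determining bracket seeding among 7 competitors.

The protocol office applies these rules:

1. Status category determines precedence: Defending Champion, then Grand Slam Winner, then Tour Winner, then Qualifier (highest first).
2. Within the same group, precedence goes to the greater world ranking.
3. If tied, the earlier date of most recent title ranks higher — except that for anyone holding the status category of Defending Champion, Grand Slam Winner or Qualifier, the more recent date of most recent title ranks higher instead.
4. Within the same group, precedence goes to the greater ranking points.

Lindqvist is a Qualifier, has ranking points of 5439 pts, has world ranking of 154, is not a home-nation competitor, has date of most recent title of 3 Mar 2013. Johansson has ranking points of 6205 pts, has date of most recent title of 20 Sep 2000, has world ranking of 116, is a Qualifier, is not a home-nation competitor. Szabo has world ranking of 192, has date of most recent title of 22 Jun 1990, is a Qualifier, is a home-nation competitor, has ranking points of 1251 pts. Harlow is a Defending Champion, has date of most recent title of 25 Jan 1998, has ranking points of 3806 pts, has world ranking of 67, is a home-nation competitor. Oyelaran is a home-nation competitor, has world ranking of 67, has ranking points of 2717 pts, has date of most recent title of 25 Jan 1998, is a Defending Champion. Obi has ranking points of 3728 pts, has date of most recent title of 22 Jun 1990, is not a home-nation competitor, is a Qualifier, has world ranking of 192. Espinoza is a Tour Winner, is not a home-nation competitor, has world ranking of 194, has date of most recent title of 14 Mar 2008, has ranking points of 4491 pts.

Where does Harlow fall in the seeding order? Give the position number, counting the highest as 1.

By status category: Harlow and Oyelaran (Defending Champion); then Espinoza (Tour Winner); then Obi, Szabo, Lindqvist and Johansson (Qualifier).
Harlow and Oyelaran both have world ranking 67, so the next rule applies.
Harlow and Oyelaran both have date of most recent title 25 Jan 1998, so the next rule applies.
Among Harlow and Oyelaran, by ranking points (higher first): Harlow (3806 pts) before Oyelaran (2717 pts).
Among Obi, Szabo, Lindqvist and Johansson, by world ranking (higher first): Obi and Szabo (192) before Lindqvist (154) before Johansson (116).
Obi and Szabo both have date of most recent title 22 Jun 1990, so the next rule applies.
Among Obi and Szabo, by ranking points (higher first): Obi (3728 pts) before Szabo (1251 pts).
Order: Harlow, Oyelaran, Espinoza, Obi, Szabo, Lindqvist, Johansson. So position 1.

1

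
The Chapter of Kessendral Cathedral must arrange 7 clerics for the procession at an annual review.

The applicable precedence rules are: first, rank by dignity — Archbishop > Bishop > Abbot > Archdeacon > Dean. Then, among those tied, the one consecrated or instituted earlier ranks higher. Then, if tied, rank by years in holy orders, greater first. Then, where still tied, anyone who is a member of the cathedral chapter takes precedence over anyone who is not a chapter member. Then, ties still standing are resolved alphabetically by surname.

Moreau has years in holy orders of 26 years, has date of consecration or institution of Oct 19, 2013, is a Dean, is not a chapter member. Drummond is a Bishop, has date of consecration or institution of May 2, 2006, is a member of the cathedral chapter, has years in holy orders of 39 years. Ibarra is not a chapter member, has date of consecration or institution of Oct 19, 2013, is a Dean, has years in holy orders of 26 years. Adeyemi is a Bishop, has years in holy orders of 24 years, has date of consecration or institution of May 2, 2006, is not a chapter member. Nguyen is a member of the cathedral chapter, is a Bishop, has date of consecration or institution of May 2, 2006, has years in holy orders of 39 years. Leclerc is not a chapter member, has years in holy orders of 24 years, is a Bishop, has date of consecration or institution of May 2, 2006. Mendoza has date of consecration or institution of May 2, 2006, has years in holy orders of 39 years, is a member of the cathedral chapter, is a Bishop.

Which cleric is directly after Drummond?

By dignity: Drummond, Mendoza, Nguyen, Adeyemi and Leclerc (Bishop); then Ibarra and Moreau (Dean).
Drummond, Mendoza, Nguyen, Adeyemi and Leclerc all have date of consecration or institution May 2, 2006, so the next rule applies.
Among Drummond, Mendoza, Nguyen, Adeyemi and Leclerc, by years in holy orders (higher first): Drummond, Mendoza and Nguyen (39 years) before Adeyemi and Leclerc (24 years).
Drummond, Mendoza and Nguyen are each a member of the cathedral chapter, so the next rule applies.
Among Drummond, Mendoza and Nguyen, alphabetically by surname: Drummond before Mendoza before Nguyen.
Adeyemi and Leclerc are each not a chapter member, so the next rule applies.
Among Adeyemi and Leclerc, alphabetically by surname: Adeyemi before Leclerc.
Ibarra and Moreau both have date of consecration or institution Oct 19, 2013, so the next rule applies.
Ibarra and Moreau both have years in holy orders 26 years, so the next rule applies.
Ibarra and Moreau are each not a chapter member, so the next rule applies.
Among Ibarra and Moreau, alphabetically by surname: Ibarra before Moreau.
Order: Drummond, Mendoza, Nguyen, Adeyemi, Leclerc, Ibarra, Moreau.

Mendoza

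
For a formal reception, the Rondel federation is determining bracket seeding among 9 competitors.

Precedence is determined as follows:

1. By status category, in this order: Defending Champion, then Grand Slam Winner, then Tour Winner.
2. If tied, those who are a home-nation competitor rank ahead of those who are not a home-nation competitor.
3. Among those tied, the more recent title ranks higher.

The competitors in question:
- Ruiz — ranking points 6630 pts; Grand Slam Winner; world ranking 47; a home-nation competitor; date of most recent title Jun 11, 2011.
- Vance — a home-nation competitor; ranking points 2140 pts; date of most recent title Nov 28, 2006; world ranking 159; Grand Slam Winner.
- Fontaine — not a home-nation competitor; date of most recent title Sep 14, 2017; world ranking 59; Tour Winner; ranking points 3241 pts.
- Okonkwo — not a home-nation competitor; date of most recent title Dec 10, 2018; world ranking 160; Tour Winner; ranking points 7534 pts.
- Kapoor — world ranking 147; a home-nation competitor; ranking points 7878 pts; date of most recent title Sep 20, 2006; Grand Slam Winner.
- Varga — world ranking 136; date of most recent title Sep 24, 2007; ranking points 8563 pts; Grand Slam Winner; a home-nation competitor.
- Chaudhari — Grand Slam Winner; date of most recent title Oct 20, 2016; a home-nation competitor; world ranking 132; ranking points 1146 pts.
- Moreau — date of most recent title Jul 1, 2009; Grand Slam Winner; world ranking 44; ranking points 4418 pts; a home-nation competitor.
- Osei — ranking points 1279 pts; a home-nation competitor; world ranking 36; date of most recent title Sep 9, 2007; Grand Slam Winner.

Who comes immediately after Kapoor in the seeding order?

By status category: Chaudhari, Ruiz, Moreau, Varga, Osei, Vance and Kapoor (Grand Slam Winner); then Okonkwo and Fontaine (Tour Winner).
Chaudhari, Ruiz, Moreau, Varga, Osei, Vance and Kapoor are each a home-nation competitor, so the next rule applies.
Among Chaudhari, Ruiz, Moreau, Varga, Osei, Vance and Kapoor, by date of most recent title (later first): Chaudhari (Oct 20, 2016) before Ruiz (Jun 11, 2011) before Moreau (Jul 1, 2009) before Varga (Sep 24, 2007) before Osei (Sep 9, 2007) before Vance (Nov 28, 2006) before Kapoor (Sep 20, 2006).
Okonkwo and Fontaine are each not a home-nation competitor, so the next rule applies.
Among Okonkwo and Fontaine, by date of most recent title (later first): Okonkwo (Dec 10, 2018) before Fontaine (Sep 14, 2017).
Order: Chaudhari, Ruiz, Moreau, Varga, Osei, Vance, Kapoor, Okonkwo, Fontaine.

Okonkwo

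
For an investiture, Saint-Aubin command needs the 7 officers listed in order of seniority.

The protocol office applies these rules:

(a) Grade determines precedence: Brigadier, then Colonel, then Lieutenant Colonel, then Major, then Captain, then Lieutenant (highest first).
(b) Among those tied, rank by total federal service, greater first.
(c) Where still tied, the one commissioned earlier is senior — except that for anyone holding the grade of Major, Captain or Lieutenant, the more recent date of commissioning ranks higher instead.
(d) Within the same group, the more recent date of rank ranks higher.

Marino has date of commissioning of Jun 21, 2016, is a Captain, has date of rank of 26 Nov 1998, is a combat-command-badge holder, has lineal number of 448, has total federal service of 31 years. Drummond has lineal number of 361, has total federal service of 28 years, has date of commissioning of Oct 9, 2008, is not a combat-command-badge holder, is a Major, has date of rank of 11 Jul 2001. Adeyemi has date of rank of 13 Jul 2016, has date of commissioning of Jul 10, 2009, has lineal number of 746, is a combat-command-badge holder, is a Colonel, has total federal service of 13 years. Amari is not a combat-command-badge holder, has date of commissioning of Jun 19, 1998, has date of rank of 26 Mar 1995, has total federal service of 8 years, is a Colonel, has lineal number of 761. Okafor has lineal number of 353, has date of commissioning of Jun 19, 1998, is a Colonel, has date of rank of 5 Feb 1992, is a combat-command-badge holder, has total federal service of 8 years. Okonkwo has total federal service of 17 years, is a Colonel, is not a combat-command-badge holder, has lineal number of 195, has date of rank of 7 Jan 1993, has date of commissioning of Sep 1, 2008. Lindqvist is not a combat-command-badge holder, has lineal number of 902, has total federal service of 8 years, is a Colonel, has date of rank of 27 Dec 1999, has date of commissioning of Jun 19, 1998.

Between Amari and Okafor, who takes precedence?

Amari

By grade: Okonkwo, Adeyemi, Lindqvist, Amari and Okafor (Colonel); then Drummond (Major); then Marino (Captain).
Among Okonkwo, Adeyemi, Lindqvist, Amari and Okafor, by total federal service (higher first): Okonkwo (17 years) before Adeyemi (13 years) before Lindqvist, Amari and Okafor (8 years).
Lindqvist, Amari and Okafor all have date of commissioning Jun 19, 1998, so the next rule applies.
Among Lindqvist, Amari and Okafor, by date of rank (later first): Lindqvist (27 Dec 1999) before Amari (26 Mar 1995) before Okafor (5 Feb 1992).
So Amari takes precedence.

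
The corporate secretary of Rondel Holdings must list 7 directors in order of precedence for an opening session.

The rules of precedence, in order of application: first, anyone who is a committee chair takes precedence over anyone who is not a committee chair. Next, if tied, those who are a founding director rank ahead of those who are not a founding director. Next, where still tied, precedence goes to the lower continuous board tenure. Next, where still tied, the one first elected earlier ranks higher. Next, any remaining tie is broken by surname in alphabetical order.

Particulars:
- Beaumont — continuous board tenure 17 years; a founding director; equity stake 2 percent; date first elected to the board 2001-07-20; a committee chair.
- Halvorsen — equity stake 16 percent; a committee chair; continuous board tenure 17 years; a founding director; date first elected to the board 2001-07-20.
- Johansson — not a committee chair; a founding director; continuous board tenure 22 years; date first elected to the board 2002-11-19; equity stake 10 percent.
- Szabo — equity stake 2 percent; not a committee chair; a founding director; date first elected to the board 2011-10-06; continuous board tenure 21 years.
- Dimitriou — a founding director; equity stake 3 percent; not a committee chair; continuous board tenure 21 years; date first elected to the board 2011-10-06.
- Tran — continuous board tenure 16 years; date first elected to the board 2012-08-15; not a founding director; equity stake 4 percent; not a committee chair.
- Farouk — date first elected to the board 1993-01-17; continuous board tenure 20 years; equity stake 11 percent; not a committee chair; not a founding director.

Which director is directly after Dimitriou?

By the first rule: Beaumont and Halvorsen (both a committee chair); then Dimitriou, Szabo, Johansson, Tran and Farouk (each not a committee chair).
Beaumont and Halvorsen are each a founding director, so the next rule applies.
Beaumont and Halvorsen both have continuous board tenure 17 years, so the next rule applies.
Beaumont and Halvorsen both have date first elected to the board 2001-07-20, so the next rule applies.
Among Beaumont and Halvorsen, alphabetically by surname: Beaumont before Halvorsen.
Among Dimitriou, Szabo, Johansson, Tran and Farouk, a founding director before not a founding director: Dimitriou, Szabo and Johansson (a founding director) before Tran and Farouk (not a founding director).
Among Dimitriou, Szabo and Johansson, by continuous board tenure (lower first): Dimitriou and Szabo (21 years) before Johansson (22 years).
Dimitriou and Szabo both have date first elected to the board 2011-10-06, so the next rule applies.
Among Dimitriou and Szabo, alphabetically by surname: Dimitriou before Szabo.
Among Tran and Farouk, by continuous board tenure (lower first): Tran (16 years) before Farouk (20 years).
Order: Beaumont, Halvorsen, Dimitriou, Szabo, Johansson, Tran, Farouk.

Szabo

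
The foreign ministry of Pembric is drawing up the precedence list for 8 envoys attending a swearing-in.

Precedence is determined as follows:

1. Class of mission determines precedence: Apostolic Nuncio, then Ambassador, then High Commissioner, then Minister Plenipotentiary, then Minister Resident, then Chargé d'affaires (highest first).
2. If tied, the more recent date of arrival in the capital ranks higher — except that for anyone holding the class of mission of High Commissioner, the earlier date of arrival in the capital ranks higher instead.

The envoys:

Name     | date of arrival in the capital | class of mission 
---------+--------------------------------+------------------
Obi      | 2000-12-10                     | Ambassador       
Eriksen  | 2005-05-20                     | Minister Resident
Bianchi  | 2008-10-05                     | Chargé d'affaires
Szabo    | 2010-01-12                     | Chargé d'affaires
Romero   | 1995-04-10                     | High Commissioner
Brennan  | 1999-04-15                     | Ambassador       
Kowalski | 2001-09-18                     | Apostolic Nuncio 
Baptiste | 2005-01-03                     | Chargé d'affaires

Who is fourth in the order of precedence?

By class of mission: Kowalski (Apostolic Nuncio); then Obi and Brennan (Ambassador); then Romero (High Commissioner); then Eriksen (Minister Resident); then Szabo, Bianchi and Baptiste (Chargé d'affaires).
Among Obi and Brennan, by date of arrival in the capital (later first): Obi (2000-12-10) before Brennan (1999-04-15).
Among Szabo, Bianchi and Baptiste, by date of arrival in the capital (later first): Szabo (2010-01-12) before Bianchi (2008-10-05) before Baptiste (2005-01-03).
Order: Kowalski, Obi, Brennan, Romero, Eriksen, Szabo, Bianchi, Baptiste.

Romero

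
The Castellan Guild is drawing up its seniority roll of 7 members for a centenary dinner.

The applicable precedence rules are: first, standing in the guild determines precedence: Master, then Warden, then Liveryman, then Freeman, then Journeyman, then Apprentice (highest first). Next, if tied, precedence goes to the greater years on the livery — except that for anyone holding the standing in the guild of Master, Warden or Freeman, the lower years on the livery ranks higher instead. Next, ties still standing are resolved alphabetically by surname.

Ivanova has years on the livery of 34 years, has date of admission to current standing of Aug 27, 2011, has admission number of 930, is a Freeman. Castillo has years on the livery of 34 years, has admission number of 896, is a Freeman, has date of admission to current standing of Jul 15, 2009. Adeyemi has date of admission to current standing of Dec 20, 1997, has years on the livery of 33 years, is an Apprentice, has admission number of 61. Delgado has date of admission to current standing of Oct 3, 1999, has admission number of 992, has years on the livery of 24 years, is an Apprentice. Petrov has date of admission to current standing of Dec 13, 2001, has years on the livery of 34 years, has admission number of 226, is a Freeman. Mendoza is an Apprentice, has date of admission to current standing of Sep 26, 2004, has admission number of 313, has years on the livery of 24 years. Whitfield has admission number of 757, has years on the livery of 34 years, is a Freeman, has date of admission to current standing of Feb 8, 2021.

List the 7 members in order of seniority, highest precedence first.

By standing in the guild: Castillo, Ivanova, Petrov and Whitfield (Freeman); then Adeyemi, Delgado and Mendoza (Apprentice).
Castillo, Ivanova, Petrov and Whitfield all have years on the livery 34 years, so the next rule applies.
Among Castillo, Ivanova, Petrov and Whitfield, alphabetically by surname: Castillo before Ivanova before Petrov before Whitfield.
Among Adeyemi, Delgado and Mendoza, by years on the livery (higher first): Adeyemi (33 years) before Delgado and Mendoza (24 years).
Among Delgado and Mendoza, alphabetically by surname: Delgado before Mendoza.
Full order: Castillo, Ivanova, Petrov, Whitfield, Adeyemi, Delgado, Mendoza.

Castillo, Ivanova, Petrov, Whitfield, Adeyemi, Delgado, Mendoza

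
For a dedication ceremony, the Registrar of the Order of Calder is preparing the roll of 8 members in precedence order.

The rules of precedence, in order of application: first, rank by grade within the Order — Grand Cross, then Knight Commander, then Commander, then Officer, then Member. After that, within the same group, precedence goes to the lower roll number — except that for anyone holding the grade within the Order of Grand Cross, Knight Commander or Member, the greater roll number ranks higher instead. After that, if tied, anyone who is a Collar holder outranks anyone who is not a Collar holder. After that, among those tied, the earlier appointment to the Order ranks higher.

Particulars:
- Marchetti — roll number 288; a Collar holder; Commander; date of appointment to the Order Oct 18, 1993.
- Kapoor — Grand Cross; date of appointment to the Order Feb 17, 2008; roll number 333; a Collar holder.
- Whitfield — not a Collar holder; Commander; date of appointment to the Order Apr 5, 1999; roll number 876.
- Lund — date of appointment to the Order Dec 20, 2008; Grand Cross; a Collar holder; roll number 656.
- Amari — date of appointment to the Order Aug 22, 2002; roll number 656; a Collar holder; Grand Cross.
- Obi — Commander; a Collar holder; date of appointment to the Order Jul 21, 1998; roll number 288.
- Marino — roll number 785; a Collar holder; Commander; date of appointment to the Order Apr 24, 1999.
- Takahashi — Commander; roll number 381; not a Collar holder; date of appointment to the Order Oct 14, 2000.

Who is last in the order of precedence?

By grade within the Order: Amari, Lund and Kapoor (Grand Cross); then Marchetti, Obi, Takahashi, Marino and Whitfield (Commander).
Among Amari, Lund and Kapoor, by roll number (higher first) (reversed rule for this group): Amari and Lund (656) before Kapoor (333).
Amari and Lund are each a Collar holder, so the next rule applies.
Among Amari and Lund, by date of appointment to the Order (earlier first): Amari (Aug 22, 2002) before Lund (Dec 20, 2008).
Among Marchetti, Obi, Takahashi, Marino and Whitfield, by roll number (lower first): Marchetti and Obi (288) before Takahashi (381) before Marino (785) before Whitfield (876).
Marchetti and Obi are each a Collar holder, so the next rule applies.
Among Marchetti and Obi, by date of appointment to the Order (earlier first): Marchetti (Oct 18, 1993) before Obi (Jul 21, 1998).
Order: Amari, Lund, Kapoor, Marchetti, Obi, Takahashi, Marino, Whitfield.

Whitfield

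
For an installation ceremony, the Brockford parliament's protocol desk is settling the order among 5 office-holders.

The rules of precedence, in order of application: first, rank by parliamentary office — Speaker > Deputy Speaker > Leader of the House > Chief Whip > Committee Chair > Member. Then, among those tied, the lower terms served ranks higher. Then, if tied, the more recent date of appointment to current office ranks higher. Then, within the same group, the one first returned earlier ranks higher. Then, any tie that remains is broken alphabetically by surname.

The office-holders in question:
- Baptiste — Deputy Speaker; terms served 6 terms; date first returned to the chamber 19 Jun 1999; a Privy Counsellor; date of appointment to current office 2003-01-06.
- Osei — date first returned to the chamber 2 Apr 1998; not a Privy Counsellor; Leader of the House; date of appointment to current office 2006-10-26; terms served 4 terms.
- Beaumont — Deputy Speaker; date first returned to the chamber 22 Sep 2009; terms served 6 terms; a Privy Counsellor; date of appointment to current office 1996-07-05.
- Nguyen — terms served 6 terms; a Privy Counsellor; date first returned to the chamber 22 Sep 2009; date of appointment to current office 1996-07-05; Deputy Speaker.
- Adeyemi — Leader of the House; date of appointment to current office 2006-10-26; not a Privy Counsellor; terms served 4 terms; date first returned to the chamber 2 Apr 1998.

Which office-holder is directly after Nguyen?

By parliamentary office: Baptiste, Beaumont and Nguyen (Deputy Speaker); then Adeyemi and Osei (Leader of the House).
Baptiste, Beaumont and Nguyen all have terms served 6 terms, so the next rule applies.
Among Baptiste, Beaumont and Nguyen, by date of appointment to current office (later first): Baptiste (2003-01-06) before Beaumont and Nguyen (1996-07-05).
Beaumont and Nguyen both have date first returned to the chamber 22 Sep 2009, so the next rule applies.
Among Beaumont and Nguyen, alphabetically by surname: Beaumont before Nguyen.
Adeyemi and Osei both have terms served 4 terms, so the next rule applies.
Adeyemi and Osei both have date of appointment to current office 2006-10-26, so the next rule applies.
Adeyemi and Osei both have date first returned to the chamber 2 Apr 1998, so the next rule applies.
Among Adeyemi and Osei, alphabetically by surname: Adeyemi before Osei.
Order: Baptiste, Beaumont, Nguyen, Adeyemi, Osei.

Adeyemi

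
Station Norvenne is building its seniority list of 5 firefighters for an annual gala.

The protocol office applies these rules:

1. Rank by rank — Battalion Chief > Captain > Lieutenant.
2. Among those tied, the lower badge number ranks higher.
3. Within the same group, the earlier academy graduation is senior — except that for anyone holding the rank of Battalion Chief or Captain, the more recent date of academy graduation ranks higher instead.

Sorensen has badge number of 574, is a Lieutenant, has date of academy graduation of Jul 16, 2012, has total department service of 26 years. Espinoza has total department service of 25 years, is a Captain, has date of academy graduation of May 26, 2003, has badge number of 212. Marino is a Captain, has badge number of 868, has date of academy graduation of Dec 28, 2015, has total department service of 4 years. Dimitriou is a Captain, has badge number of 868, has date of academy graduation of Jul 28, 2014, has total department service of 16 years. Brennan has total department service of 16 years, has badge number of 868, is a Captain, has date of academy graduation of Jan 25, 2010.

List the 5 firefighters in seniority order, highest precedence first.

By rank: Espinoza, Marino, Dimitriou and Brennan (Captain); then Sorensen (Lieutenant).
Among Espinoza, Marino, Dimitriou and Brennan, by badge number (lower first): Espinoza (212) before Marino, Dimitriou and Brennan (868).
Among Marino, Dimitriou and Brennan, by date of academy graduation (later first) (reversed rule for this group): Marino (Dec 28, 2015) before Dimitriou (Jul 28, 2014) before Brennan (Jan 25, 2010).
Full order: Espinoza, Marino, Dimitriou, Brennan, Sorensen.

Espinoza, Marino, Dimitriou, Brennan, Sorensen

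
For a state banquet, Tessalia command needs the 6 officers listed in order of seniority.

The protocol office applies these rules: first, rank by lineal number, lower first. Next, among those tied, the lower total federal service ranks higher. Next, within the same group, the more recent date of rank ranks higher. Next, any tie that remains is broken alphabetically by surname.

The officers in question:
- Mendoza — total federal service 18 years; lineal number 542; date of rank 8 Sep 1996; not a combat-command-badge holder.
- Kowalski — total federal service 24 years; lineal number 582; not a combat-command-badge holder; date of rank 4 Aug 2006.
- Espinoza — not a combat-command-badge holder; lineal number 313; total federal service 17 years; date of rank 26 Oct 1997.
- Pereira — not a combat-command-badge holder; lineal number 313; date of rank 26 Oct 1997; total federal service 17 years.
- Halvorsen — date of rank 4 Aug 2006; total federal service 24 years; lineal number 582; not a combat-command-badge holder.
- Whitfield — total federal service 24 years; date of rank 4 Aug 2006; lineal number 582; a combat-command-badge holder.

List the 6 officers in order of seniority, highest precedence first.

Espinoza, Pereira, Mendoza, Halvorsen, Kowalski, Whitfield

By lineal number (lower first): Espinoza and Pereira (both 313); then Mendoza (542); then Halvorsen, Kowalski and Whitfield (each 582).
Espinoza and Pereira both have total federal service 17 years, so the next rule applies.
Espinoza and Pereira both have date of rank 26 Oct 1997, so the next rule applies.
Among Espinoza and Pereira, alphabetically by surname: Espinoza before Pereira.
Halvorsen, Kowalski and Whitfield all have total federal service 24 years, so the next rule applies.
Halvorsen, Kowalski and Whitfield all have date of rank 4 Aug 2006, so the next rule applies.
Among Halvorsen, Kowalski and Whitfield, alphabetically by surname: Halvorsen before Kowalski before Whitfield.
Full order: Espinoza, Pereira, Mendoza, Halvorsen, Kowalski, Whitfield.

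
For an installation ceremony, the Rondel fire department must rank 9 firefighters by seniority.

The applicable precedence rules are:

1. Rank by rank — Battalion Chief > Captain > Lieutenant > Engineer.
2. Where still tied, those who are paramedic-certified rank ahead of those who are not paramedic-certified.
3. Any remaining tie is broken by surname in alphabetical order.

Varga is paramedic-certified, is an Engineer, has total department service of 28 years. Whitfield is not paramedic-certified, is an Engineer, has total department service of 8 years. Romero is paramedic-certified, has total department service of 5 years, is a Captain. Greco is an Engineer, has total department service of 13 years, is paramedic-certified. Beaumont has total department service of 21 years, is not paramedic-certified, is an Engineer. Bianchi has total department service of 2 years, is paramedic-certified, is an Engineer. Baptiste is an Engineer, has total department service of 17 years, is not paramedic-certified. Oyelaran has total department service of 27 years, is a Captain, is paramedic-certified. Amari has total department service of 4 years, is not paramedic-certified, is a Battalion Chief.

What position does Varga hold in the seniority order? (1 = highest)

6

By rank: Amari (Battalion Chief); then Oyelaran and Romero (Captain); then Bianchi, Greco, Varga, Baptiste, Beaumont and Whitfield (Engineer).
Oyelaran and Romero are each paramedic-certified, so the next rule applies.
Among Oyelaran and Romero, alphabetically by surname: Oyelaran before Romero.
Among Bianchi, Greco, Varga, Baptiste, Beaumont and Whitfield, paramedic-certified before not paramedic-certified: Bianchi, Greco and Varga (paramedic-certified) before Baptiste, Beaumont and Whitfield (not paramedic-certified).
Among Bianchi, Greco and Varga, alphabetically by surname: Bianchi before Greco before Varga.
Among Baptiste, Beaumont and Whitfield, alphabetically by surname: Baptiste before Beaumont before Whitfield.
Order: Amari, Oyelaran, Romero, Bianchi, Greco, Varga, Baptiste, Beaumont, Whitfield. So position 6.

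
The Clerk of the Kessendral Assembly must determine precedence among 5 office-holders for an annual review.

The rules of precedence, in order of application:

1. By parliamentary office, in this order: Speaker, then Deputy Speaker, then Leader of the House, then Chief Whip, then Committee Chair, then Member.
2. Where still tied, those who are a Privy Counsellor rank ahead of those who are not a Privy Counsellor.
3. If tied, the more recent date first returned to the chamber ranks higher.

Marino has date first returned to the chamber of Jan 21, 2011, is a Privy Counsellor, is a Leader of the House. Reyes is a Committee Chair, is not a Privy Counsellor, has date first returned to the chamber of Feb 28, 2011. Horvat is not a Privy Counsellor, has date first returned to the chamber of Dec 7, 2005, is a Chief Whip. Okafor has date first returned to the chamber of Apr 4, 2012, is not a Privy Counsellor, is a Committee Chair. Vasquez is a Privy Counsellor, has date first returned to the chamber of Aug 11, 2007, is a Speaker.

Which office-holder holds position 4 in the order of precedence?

By parliamentary office: Vasquez (Speaker); then Marino (Leader of the House); then Horvat (Chief Whip); then Okafor and Reyes (Committee Chair).
Okafor and Reyes are each not a Privy Counsellor, so the next rule applies.
Among Okafor and Reyes, by date first returned to the chamber (later first): Okafor (Apr 4, 2012) before Reyes (Feb 28, 2011).
Order: Vasquez, Marino, Horvat, Okafor, Reyes.

Okafor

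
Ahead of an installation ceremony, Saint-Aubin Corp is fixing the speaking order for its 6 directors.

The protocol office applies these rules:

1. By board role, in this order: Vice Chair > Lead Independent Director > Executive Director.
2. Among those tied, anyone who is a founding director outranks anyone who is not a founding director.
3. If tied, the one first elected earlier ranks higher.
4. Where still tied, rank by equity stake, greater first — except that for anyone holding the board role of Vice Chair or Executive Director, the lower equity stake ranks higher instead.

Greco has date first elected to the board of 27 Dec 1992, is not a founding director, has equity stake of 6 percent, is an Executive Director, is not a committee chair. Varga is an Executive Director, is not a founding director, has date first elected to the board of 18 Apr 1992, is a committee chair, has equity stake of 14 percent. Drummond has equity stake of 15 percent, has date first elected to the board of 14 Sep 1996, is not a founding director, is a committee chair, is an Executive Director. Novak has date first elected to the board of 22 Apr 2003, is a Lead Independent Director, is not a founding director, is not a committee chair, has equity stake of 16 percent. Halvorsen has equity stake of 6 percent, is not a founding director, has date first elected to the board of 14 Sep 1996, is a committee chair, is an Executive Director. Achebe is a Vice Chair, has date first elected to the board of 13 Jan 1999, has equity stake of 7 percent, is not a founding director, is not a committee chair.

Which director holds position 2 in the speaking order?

Novak

By board role: Achebe (Vice Chair); then Novak (Lead Independent Director); then Varga, Greco, Halvorsen and Drummond (Executive Director).
Varga, Greco, Halvorsen and Drummond are each not a founding director, so the next rule applies.
Among Varga, Greco, Halvorsen and Drummond, by date first elected to the board (earlier first): Varga (18 Apr 1992) before Greco (27 Dec 1992) before Halvorsen and Drummond (14 Sep 1996).
Among Halvorsen and Drummond, by equity stake (lower first) (reversed rule for this group): Halvorsen (6 percent) before Drummond (15 percent).
Order: Achebe, Novak, Varga, Greco, Halvorsen, Drummond.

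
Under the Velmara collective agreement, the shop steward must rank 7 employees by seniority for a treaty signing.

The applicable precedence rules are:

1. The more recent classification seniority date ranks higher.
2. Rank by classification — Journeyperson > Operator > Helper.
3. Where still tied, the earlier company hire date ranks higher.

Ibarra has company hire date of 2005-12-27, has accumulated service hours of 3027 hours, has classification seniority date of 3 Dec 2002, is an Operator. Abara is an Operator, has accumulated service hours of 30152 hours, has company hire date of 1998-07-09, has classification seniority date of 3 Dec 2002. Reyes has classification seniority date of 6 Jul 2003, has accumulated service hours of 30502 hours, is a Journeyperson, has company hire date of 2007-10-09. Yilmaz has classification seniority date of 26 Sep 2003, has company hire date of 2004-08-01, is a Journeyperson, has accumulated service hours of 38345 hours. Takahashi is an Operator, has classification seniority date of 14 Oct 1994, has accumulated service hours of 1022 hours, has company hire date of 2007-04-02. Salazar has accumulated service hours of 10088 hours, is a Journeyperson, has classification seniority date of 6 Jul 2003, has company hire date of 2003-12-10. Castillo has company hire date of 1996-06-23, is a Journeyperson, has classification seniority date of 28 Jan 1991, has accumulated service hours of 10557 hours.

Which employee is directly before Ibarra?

By classification seniority date (later first): Yilmaz (26 Sep 2003); then Salazar and Reyes (both 6 Jul 2003); then Abara and Ibarra (both 3 Dec 2002); then Takahashi (14 Oct 1994); then Castillo (28 Jan 1991).
Salazar and Reyes are each Journeyperson, so the next rule applies.
Among Salazar and Reyes, by company hire date (earlier first): Salazar (2003-12-10) before Reyes (2007-10-09).
Abara and Ibarra are each Operator, so the next rule applies.
Among Abara and Ibarra, by company hire date (earlier first): Abara (1998-07-09) before Ibarra (2005-12-27).
Order: Yilmaz, Salazar, Reyes, Abara, Ibarra, Takahashi, Castillo.

Abara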